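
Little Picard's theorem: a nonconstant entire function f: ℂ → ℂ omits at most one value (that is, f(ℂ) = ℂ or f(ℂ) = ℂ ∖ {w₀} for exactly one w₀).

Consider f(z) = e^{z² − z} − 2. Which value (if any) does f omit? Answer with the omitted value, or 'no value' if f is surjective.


Little Picard bounds the complement of f(ℂ) to at most one point.
The exponent g(z) = z² − z is a nonconstant polynomial, hence surjective onto ℂ. So e^{g(z)} takes every value in {e^w : w ∈ ℂ} = ℂ ∖ {0}. Adding -2 shifts the range to ℂ ∖ {-2}. f omits exactly -2.

Omitted value: -2.


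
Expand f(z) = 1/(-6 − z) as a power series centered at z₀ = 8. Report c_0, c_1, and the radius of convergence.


Let w = z − z₀, so z = z₀ + w.
Then -6 − z = -6 − (z₀ + w) = (-6 − z₀) − w = -14 − w.
f(z) = 1/(-14 − w) = (1/(-14)) · 1/(1 − w/(-14)) = Σ_{n≥0} w^n / (-14)^(n+1).
So c_n = 1/(-14)^(n+1):
  c_0 = 1/(-14)^1 = -1/14.
  c_1 = 1/(-14)^2 = 1/196.
The series is valid for |w/d| < 1, i.e. |z − z₀| < |d|.
Radius of convergence: R = |-6 − z₀| = |-14| = 14 (distance from z₀ to the singularity z = -6).

c_0 = -1/14, c_1 = 1/196; R = 14.


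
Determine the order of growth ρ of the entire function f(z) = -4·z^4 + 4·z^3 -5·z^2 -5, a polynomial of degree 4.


|f(z)| ≤ Σ|c_k|·r^k = O(r^4) as r → ∞. Polynomial growth is O(e^{r^ε}) for every ε > 0 (since r^4/e^{r^ε} → 0), so ρ ≤ ε for all ε > 0, i.e. ρ = 0. Every nonconstant polynomial has order 0.
Therefore ρ = 0.

Order ρ = 0.


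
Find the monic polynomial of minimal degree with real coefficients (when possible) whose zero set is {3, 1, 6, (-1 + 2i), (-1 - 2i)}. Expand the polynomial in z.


The polynomial is p(z) = ∏_{α ∈ S} (z − α), where S = {3, 1, 6, (-1 + 2i), (-1 - 2i)}.
Expanding the product yields: p(z) = z^5 -8·z^4 + 12·z^3 -14·z^2 + 99·z -90.
Note conjugate pairs combine to real quadratics: (z − (-1+2i))(z − (-1−2i)) = z² + 2z + 5.
The resulting polynomial has degree 5 and real coefficients as required.

p(z) = z^5 -8·z^4 + 12·z^3 -14·z^2 + 99·z -90.


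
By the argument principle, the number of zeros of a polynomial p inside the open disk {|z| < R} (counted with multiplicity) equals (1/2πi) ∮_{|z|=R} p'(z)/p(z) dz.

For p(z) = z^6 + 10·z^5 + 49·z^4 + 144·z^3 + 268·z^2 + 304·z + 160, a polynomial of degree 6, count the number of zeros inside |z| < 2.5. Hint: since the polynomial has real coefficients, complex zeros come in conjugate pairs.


The zeros of p are: (-1 + 2i), (-1 - 2i), -2, (-2 + 2i), (-2 - 2i), -2.
Their magnitudes are: 2.236, 2.236, 2, 2.828, 2.828, 2.
Zeros with |z| < R = 2.5: (-1 + 2i), (-1 - 2i), -2, -2.
Count = 4.
By the argument principle, (1/2πi) ∮_{|z|=R} p'(z)/p(z) dz equals exactly this count.

Number of zeros inside |z| < 2.5: 4.


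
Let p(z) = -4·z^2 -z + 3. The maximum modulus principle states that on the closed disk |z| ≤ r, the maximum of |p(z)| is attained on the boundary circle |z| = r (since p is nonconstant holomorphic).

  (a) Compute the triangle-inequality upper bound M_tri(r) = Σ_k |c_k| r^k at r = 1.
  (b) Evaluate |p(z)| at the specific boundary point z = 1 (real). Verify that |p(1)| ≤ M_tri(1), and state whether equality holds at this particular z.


Coefficients: c_0 = 3, c_1 = -1, c_2 = -4. Radius r = 1.
Part (a). Triangle bound: M_tri(r) = Σ_k |c_k| r^k
  = |3|·1^0 + |-1|·1^1 + |-4|·1^2
  = 3 + 1 + 4 = 8.
This bounds M(r) := max_{|z|=r} |p(z)| from above; equality holds iff all terms c_k z^k can be made to align in phase at a single z on |z|=r.
Part (b). At z = 1 (real, on the circle |z| = r):
  p(1) = (3)·1^0 + (-1)·1^1 + (-4)·1^2 = -2.
  |p(1)| = 2.
Check: |p(1)| = 2 ≤ 8 = M_tri(1). ✓ Equality does not hold at z = 1 (the coefficients have mixed signs, so the terms do not all align in phase there).

M_tri(1) = 8; |p(1)| = 2; equality at z=1: no.


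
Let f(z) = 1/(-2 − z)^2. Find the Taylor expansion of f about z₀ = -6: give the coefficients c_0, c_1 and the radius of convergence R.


Let w = z − z₀, so z = z₀ + w.
Then -2 − z = -2 − (z₀ + w) = (-2 − z₀) − w = 4 − w.
f(z) = 1/(4 − w)^2 = (1/(4)^2) · (1 − w/(4))^{−2}.
By the binomial series (1−u)^{−2} = Σ_{n≥0} C(n+1, 1) u^n for |u|<1, with u = w/(4):
  c_n = C(n+1, 1) / (4)^(n+2).
  c_0 = 1/(4)^2 = 1/16.
  c_1 = 2/(4)^3 = 1/32.
The series is valid for |w/d| < 1, i.e. |z − z₀| < |d|.
Radius of convergence: R = |-2 − z₀| = |4| = 4 (distance from z₀ to the singularity z = -2).

c_0 = 1/16, c_1 = 1/32; R = 4.


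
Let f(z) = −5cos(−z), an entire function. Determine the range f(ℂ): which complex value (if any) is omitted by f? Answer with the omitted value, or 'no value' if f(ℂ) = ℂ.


Little Picard bounds the complement of f(ℂ) to at most one point.
cos is entire and surjective onto ℂ: for every w ∈ ℂ, cos(ζ) = w has a solution ζ ∈ ℂ (e.g., via the complex inverse arccos). With ζ = −z this gives z = ζ/(-1). Then -5·cos(−z) takes every value in -5·ℂ = ℂ, and adding 0 is a bijection of ℂ. So f is surjective and omits no value. (Note: only on the real line is cos bounded by [−1, 1].)

Omitted value: no value.


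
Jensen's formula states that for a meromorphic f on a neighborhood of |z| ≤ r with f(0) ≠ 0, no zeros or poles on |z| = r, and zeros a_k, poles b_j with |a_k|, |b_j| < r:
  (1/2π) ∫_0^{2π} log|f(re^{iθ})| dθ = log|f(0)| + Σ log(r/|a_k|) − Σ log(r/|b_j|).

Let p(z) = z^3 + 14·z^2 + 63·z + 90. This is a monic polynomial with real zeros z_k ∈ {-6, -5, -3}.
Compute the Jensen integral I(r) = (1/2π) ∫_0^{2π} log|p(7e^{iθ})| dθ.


Zeros: -6, -5, -3; r = 7.
Inside |z| < r: -6, -5, -3. Outside (|z| ≥ r): ∅.
p(0) = 90, so log|p(0)| = log(90) = 4.4998.
Apply Jensen: I(r) = log|p(0)| + Σ_k log(r/|z_k|), summed over zeros inside |z| < r.
  log(r/|z_k|) for z_k = -6: log(7/6) = 0.1542
  log(r/|z_k|) for z_k = -5: log(7/5) = 0.3365
  log(r/|z_k|) for z_k = -3: log(7/3) = 0.8473
Sum over inside zeros: 1.3379.
I(r) = log|p(0)| + (inside sum) = 4.4998 + 1.3379 = 5.8377.
Closed form (all zeros inside, monic): I(r) = n·log(r) = 3·log(7) = 5.8377. ✓

I(r) ≈ 5.8377.


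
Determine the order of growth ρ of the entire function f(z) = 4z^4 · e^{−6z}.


M(r) = max_{|z|=r} |4|·|z|^4·|e^{−6z}| = 4·r^4 · e^{6r^1} (the factors attain their maxima compatibly on |z|=r). Then log M(r) = log 4 + 4·log r + 6r^1, dominated by the last term, so log log M(r) ~ 1·log r. The polynomial factor 4z^4 contributes only a log r term and does not affect the order. ρ = 1.
Therefore ρ = 1.

Order ρ = 1.


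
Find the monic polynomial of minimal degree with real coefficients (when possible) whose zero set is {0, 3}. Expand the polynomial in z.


The polynomial is p(z) = ∏_{α ∈ S} (z − α), where S = {0, 3}.
Expanding the product yields: p(z) = z^2 -3·z.
The resulting polynomial has degree 2 and real coefficients as required.

p(z) = z^2 -3·z.


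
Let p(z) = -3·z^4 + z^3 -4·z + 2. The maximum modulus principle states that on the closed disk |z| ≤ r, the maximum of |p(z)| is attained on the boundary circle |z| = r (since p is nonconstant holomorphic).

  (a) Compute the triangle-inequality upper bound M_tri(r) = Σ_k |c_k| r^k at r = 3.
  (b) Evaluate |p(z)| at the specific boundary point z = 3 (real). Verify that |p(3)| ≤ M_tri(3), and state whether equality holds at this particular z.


Coefficients: c_0 = 2, c_1 = -4, c_2 = 0, c_3 = 1, c_4 = -3. Radius r = 3.
Part (a). Triangle bound: M_tri(r) = Σ_k |c_k| r^k
  = |2|·3^0 + |-4|·3^1 + |0|·3^2 + |1|·3^3 + |-3|·3^4
  = 2 + 12 + 0 + 27 + 243 = 284.
This bounds M(r) := max_{|z|=r} |p(z)| from above; equality holds iff all terms c_k z^k can be made to align in phase at a single z on |z|=r.
Part (b). At z = 3 (real, on the circle |z| = r):
  p(3) = (2)·3^0 + (-4)·3^1 + (0)·3^2 + (1)·3^3 + (-3)·3^4 = -226.
  |p(3)| = 226.
Check: |p(3)| = 226 ≤ 284 = M_tri(3). ✓ Equality does not hold at z = 3 (the coefficients have mixed signs, so the terms do not all align in phase there).

M_tri(3) = 284; |p(3)| = 226; equality at z=3: no.


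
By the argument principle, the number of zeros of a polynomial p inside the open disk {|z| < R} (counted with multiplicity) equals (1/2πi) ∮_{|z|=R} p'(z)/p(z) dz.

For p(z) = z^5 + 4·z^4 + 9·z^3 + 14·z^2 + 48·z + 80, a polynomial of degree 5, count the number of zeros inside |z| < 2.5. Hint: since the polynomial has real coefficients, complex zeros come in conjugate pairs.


The zeros of p are: (-2 + 2i), (-2 - 2i), -2, (1 + 2i), (1 - 2i).
Their magnitudes are: 2.828, 2.828, 2, 2.236, 2.236.
Zeros with |z| < R = 2.5: -2, (1 + 2i), (1 - 2i).
Count = 3.
By the argument principle, (1/2πi) ∮_{|z|=R} p'(z)/p(z) dz equals exactly this count.

Number of zeros inside |z| < 2.5: 3.


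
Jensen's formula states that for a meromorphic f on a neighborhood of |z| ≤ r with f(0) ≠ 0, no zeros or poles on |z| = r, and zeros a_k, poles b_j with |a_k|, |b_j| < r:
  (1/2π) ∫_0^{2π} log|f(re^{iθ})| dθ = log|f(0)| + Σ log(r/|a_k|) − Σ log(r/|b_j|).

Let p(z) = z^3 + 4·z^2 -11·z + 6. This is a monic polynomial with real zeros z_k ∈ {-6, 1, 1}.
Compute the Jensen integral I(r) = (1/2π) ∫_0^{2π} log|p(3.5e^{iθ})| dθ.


Zeros: -6, 1, 1; r = 3.5.
Inside |z| < r: 1, 1. Outside (|z| ≥ r): -6.
p(0) = 6, so log|p(0)| = log(6) = 1.7918.
Apply Jensen: I(r) = log|p(0)| + Σ_k log(r/|z_k|), summed over zeros inside |z| < r.
  log(r/|z_k|) for z_k = 1: log(3.5/1) = 1.2528
  log(r/|z_k|) for z_k = 1: log(3.5/1) = 1.2528
  Outside zeros (-6) contribute nothing to the Jensen sum.
Sum over inside zeros: 2.5055.
I(r) = log|p(0)| + (inside sum) = 1.7918 + 2.5055 = 4.2973.
Note: since some zeros are outside |z| ≤ r, the simplified n·log(r) form does NOT apply — only the inside zeros contribute.

I(r) ≈ 4.2973.


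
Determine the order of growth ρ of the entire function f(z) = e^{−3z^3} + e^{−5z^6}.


Each summand is entire of order 3 and 6 respectively (as in the single-exponential case). The order of a sum is at most the max of the orders, so ρ ≤ 6. For the lower bound: on |z|=r choose arg z so that -5z^6 is real positive; then |e^{-5z^6}| = e^{5r^6} while |e^{-3z^3}| ≤ e^{3r^3} = o(e^{5r^6}). So |f| ≥ e^{5r^6}(1 − o(1)) and ρ ≥ 6. Hence ρ = max(3, 6) = 6.
Therefore ρ = 6.

Order ρ = 6.


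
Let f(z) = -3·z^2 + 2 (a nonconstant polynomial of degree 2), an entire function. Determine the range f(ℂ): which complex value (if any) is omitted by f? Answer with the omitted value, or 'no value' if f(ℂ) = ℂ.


Little Picard bounds the complement of f(ℂ) to at most one point.
For every w ∈ ℂ, the equation p(z) − w = 0 is a nonconstant polynomial in z and hence has at least one root by the fundamental theorem of algebra. So p is surjective onto ℂ, omitting no value.

Omitted value: no value.


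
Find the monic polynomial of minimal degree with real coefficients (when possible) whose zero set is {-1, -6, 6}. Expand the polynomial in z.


The polynomial is p(z) = ∏_{α ∈ S} (z − α), where S = {-1, -6, 6}.
Expanding the product yields: p(z) = z^3 + z^2 -36·z -36.
The resulting polynomial has degree 3 and real coefficients as required.

p(z) = z^3 + z^2 -36·z -36.


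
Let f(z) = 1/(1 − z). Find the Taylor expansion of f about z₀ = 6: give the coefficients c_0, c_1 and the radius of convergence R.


Let w = z − z₀, so z = z₀ + w.
Then 1 − z = 1 − (z₀ + w) = (1 − z₀) − w = -5 − w.
f(z) = 1/(-5 − w) = (1/(-5)) · 1/(1 − w/(-5)) = Σ_{n≥0} w^n / (-5)^(n+1).
So c_n = 1/(-5)^(n+1):
  c_0 = 1/(-5)^1 = -1/5.
  c_1 = 1/(-5)^2 = 1/25.
The series is valid for |w/d| < 1, i.e. |z − z₀| < |d|.
Radius of convergence: R = |1 − z₀| = |-5| = 5 (distance from z₀ to the singularity z = 1).

c_0 = -1/5, c_1 = 1/25; R = 5.


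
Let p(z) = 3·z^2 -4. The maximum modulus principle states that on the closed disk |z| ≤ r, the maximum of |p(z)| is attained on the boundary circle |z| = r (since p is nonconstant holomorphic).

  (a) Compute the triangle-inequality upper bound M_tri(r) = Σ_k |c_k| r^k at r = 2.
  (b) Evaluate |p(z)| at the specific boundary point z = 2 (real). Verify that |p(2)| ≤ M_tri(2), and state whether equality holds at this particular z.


Coefficients: c_0 = -4, c_1 = 0, c_2 = 3. Radius r = 2.
Part (a). Triangle bound: M_tri(r) = Σ_k |c_k| r^k
  = |-4|·2^0 + |0|·2^1 + |3|·2^2
  = 4 + 0 + 12 = 16.
This bounds M(r) := max_{|z|=r} |p(z)| from above; equality holds iff all terms c_k z^k can be made to align in phase at a single z on |z|=r.
Part (b). At z = 2 (real, on the circle |z| = r):
  p(2) = (-4)·2^0 + (0)·2^1 + (3)·2^2 = 8.
  |p(2)| = 8.
Check: |p(2)| = 8 ≤ 16 = M_tri(2). ✓ Equality does not hold at z = 2 (the coefficients have mixed signs, so the terms do not all align in phase there).

M_tri(2) = 16; |p(2)| = 8; equality at z=2: no.


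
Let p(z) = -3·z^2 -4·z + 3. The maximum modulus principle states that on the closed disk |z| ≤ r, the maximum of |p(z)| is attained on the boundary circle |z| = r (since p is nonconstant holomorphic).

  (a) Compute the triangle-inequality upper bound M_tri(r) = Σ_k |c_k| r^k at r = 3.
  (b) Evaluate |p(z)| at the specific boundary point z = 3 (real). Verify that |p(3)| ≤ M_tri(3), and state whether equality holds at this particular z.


Coefficients: c_0 = 3, c_1 = -4, c_2 = -3. Radius r = 3.
Part (a). Triangle bound: M_tri(r) = Σ_k |c_k| r^k
  = |3|·3^0 + |-4|·3^1 + |-3|·3^2
  = 3 + 12 + 27 = 42.
This bounds M(r) := max_{|z|=r} |p(z)| from above; equality holds iff all terms c_k z^k can be made to align in phase at a single z on |z|=r.
Part (b). At z = 3 (real, on the circle |z| = r):
  p(3) = (3)·3^0 + (-4)·3^1 + (-3)·3^2 = -36.
  |p(3)| = 36.
Check: |p(3)| = 36 ≤ 42 = M_tri(3). ✓ Equality does not hold at z = 3 (the coefficients have mixed signs, so the terms do not all align in phase there).

M_tri(3) = 42; |p(3)| = 36; equality at z=3: no.


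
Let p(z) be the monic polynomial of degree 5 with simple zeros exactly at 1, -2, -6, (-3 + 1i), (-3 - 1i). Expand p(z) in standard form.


The polynomial is p(z) = ∏_{α ∈ S} (z − α), where S = {1, -2, -6, (-3 + 1i), (-3 - 1i)}.
Expanding the product yields: p(z) = z^5 + 13·z^4 + 56·z^3 + 82·z^2 -32·z -120.
Note conjugate pairs combine to real quadratics: (z − (-3+1i))(z − (-3−1i)) = z² + 6z + 10.
The resulting polynomial has degree 5 and real coefficients as required.

p(z) = z^5 + 13·z^4 + 56·z^3 + 82·z^2 -32·z -120.


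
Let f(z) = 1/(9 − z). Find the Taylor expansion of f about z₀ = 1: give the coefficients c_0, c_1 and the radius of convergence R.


Let w = z − z₀, so z = z₀ + w.
Then 9 − z = 9 − (z₀ + w) = (9 − z₀) − w = 8 − w.
f(z) = 1/(8 − w) = (1/(8)) · 1/(1 − w/(8)) = Σ_{n≥0} w^n / (8)^(n+1).
So c_n = 1/(8)^(n+1):
  c_0 = 1/(8)^1 = 1/8.
  c_1 = 1/(8)^2 = 1/64.
The series is valid for |w/d| < 1, i.e. |z − z₀| < |d|.
Radius of convergence: R = |9 − z₀| = |8| = 8 (distance from z₀ to the singularity z = 9).

c_0 = 1/8, c_1 = 1/64; R = 8.


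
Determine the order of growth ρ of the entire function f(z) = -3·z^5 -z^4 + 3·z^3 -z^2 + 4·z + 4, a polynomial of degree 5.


|f(z)| ≤ Σ|c_k|·r^k = O(r^5) as r → ∞. Polynomial growth is O(e^{r^ε}) for every ε > 0 (since r^5/e^{r^ε} → 0), so ρ ≤ ε for all ε > 0, i.e. ρ = 0. Every nonconstant polynomial has order 0.
Therefore ρ = 0.

Order ρ = 0.


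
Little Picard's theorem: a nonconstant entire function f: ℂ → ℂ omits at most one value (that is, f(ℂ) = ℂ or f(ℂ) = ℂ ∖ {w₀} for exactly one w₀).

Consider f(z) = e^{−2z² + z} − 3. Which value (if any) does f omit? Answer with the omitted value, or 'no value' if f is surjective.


Little Picard bounds the complement of f(ℂ) to at most one point.
The exponent g(z) = −2z² + z is a nonconstant polynomial, hence surjective onto ℂ. So e^{g(z)} takes every value in {e^w : w ∈ ℂ} = ℂ ∖ {0}. Adding -3 shifts the range to ℂ ∖ {-3}. f omits exactly -3.

Omitted value: -3.


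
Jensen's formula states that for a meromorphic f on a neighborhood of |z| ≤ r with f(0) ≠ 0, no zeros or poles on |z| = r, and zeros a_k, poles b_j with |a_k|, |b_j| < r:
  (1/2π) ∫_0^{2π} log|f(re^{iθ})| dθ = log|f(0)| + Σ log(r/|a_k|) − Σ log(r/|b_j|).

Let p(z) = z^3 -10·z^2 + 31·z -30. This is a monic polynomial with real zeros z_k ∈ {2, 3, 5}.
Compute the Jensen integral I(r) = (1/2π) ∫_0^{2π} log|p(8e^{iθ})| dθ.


Zeros: 2, 3, 5; r = 8.
Inside |z| < r: 2, 3, 5. Outside (|z| ≥ r): ∅.
p(0) = -30, so log|p(0)| = log(30) = 3.4012.
Apply Jensen: I(r) = log|p(0)| + Σ_k log(r/|z_k|), summed over zeros inside |z| < r.
  log(r/|z_k|) for z_k = 2: log(8/2) = 1.3863
  log(r/|z_k|) for z_k = 3: log(8/3) = 0.9808
  log(r/|z_k|) for z_k = 5: log(8/5) = 0.4700
Sum over inside zeros: 2.8371.
I(r) = log|p(0)| + (inside sum) = 3.4012 + 2.8371 = 6.2383.
Closed form (all zeros inside, monic): I(r) = n·log(r) = 3·log(8) = 6.2383. ✓

I(r) ≈ 6.2383.


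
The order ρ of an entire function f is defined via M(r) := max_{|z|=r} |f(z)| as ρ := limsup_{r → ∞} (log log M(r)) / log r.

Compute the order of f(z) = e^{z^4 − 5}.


|e^{z^4 − 5}| = e^{Re(1·z^4) + -5} ≤ e^{1|z|^4 + -5} = e^{1r^4 + -5} on |z| = r, so ρ ≤ 4. Choosing z on |z|=r so that 1·z^4 is real positive (always possible by picking arg z appropriately) gives |f(z)| = e^{1r^4 + -5}, matching the bound. The additive constant -5 does not affect log log M(r) ~ 4·log r. Hence ρ = 4.
Therefore ρ = 4.

Order ρ = 4.


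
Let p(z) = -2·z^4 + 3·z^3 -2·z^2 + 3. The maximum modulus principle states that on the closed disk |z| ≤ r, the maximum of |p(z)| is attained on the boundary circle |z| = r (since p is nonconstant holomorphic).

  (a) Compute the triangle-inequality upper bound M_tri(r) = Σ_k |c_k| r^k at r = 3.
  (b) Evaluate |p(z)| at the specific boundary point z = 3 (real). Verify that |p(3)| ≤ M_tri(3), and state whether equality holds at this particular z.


Coefficients: c_0 = 3, c_1 = 0, c_2 = -2, c_3 = 3, c_4 = -2. Radius r = 3.
Part (a). Triangle bound: M_tri(r) = Σ_k |c_k| r^k
  = |3|·3^0 + |0|·3^1 + |-2|·3^2 + |3|·3^3 + |-2|·3^4
  = 3 + 0 + 18 + 81 + 162 = 264.
This bounds M(r) := max_{|z|=r} |p(z)| from above; equality holds iff all terms c_k z^k can be made to align in phase at a single z on |z|=r.
Part (b). At z = 3 (real, on the circle |z| = r):
  p(3) = (3)·3^0 + (0)·3^1 + (-2)·3^2 + (3)·3^3 + (-2)·3^4 = -96.
  |p(3)| = 96.
Check: |p(3)| = 96 ≤ 264 = M_tri(3). ✓ Equality does not hold at z = 3 (the coefficients have mixed signs, so the terms do not all align in phase there).

M_tri(3) = 264; |p(3)| = 96; equality at z=3: no.


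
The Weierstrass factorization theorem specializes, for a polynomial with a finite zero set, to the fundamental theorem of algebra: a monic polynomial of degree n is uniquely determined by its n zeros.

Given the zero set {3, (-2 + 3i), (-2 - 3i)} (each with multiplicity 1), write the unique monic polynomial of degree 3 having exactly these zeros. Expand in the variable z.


The polynomial is p(z) = ∏_{α ∈ S} (z − α), where S = {3, (-2 + 3i), (-2 - 3i)}.
Expanding the product yields: p(z) = z^3 + z^2 + z -39.
Note conjugate pairs combine to real quadratics: (z − (-2+3i))(z − (-2−3i)) = z² + 4z + 13.
The resulting polynomial has degree 3 and real coefficients as required.

p(z) = z^3 + z^2 + z -39.


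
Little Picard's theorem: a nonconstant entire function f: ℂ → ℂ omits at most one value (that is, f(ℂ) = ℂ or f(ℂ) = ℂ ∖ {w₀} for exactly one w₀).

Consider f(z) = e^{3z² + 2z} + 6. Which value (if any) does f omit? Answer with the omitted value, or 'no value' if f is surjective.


Little Picard bounds the complement of f(ℂ) to at most one point.
The exponent g(z) = 3z² + 2z is a nonconstant polynomial, hence surjective onto ℂ. So e^{g(z)} takes every value in {e^w : w ∈ ℂ} = ℂ ∖ {0}. Adding 6 shifts the range to ℂ ∖ {6}. f omits exactly 6.

Omitted value: 6.


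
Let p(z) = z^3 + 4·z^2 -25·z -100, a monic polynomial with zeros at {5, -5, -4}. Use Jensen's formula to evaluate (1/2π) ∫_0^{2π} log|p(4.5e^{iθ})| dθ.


Zeros: -5, -4, 5; r = 4.5.
Inside |z| < r: -4. Outside (|z| ≥ r): -5, 5.
p(0) = -100, so log|p(0)| = log(100) = 4.6052.
Apply Jensen: I(r) = log|p(0)| + Σ_k log(r/|z_k|), summed over zeros inside |z| < r.
  log(r/|z_k|) for z_k = -4: log(4.5/4) = 0.1178
  Outside zeros (-5, 5) contribute nothing to the Jensen sum.
Sum over inside zeros: 0.1178.
I(r) = log|p(0)| + (inside sum) = 4.6052 + 0.1178 = 4.7230.
Note: since some zeros are outside |z| ≤ r, the simplified n·log(r) form does NOT apply — only the inside zeros contribute.

I(r) ≈ 4.7230.


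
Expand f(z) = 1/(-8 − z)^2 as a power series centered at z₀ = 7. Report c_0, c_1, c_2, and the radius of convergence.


Let w = z − z₀, so z = z₀ + w.
Then -8 − z = -8 − (z₀ + w) = (-8 − z₀) − w = -15 − w.
f(z) = 1/(-15 − w)^2 = (1/(-15)^2) · (1 − w/(-15))^{−2}.
By the binomial series (1−u)^{−2} = Σ_{n≥0} C(n+1, 1) u^n for |u|<1, with u = w/(-15):
  c_n = C(n+1, 1) / (-15)^(n+2).
  c_0 = 1/(-15)^2 = 1/225.
  c_1 = 2/(-15)^3 = -2/3375.
  c_2 = 3/(-15)^4 = 1/16875.
The series is valid for |w/d| < 1, i.e. |z − z₀| < |d|.
Radius of convergence: R = |-8 − z₀| = |-15| = 15 (distance from z₀ to the singularity z = -8).

c_0 = 1/225, c_1 = -2/3375, c_2 = 1/16875; R = 15.


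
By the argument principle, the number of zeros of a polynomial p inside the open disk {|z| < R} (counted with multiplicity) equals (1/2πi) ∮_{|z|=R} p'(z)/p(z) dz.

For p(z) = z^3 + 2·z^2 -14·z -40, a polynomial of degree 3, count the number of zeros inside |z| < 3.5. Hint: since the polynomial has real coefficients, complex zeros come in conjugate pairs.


The zeros of p are: 4, (-3 + 1i), (-3 - 1i).
Their magnitudes are: 4, 3.162, 3.162.
Zeros with |z| < R = 3.5: (-3 + 1i), (-3 - 1i).
Count = 2.
By the argument principle, (1/2πi) ∮_{|z|=R} p'(z)/p(z) dz equals exactly this count.

Number of zeros inside |z| < 3.5: 2.


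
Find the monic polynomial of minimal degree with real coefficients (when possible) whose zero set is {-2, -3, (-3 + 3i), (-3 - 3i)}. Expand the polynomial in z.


The polynomial is p(z) = ∏_{α ∈ S} (z − α), where S = {-2, -3, (-3 + 3i), (-3 - 3i)}.
Expanding the product yields: p(z) = z^4 + 11·z^3 + 54·z^2 + 126·z + 108.
Note conjugate pairs combine to real quadratics: (z − (-3+3i))(z − (-3−3i)) = z² + 6z + 18.
The resulting polynomial has degree 4 and real coefficients as required.

p(z) = z^4 + 11·z^3 + 54·z^2 + 126·z + 108.


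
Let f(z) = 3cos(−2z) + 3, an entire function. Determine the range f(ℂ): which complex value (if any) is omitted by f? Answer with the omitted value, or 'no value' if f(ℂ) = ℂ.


Little Picard bounds the complement of f(ℂ) to at most one point.
cos is entire and surjective onto ℂ: for every w ∈ ℂ, cos(ζ) = w has a solution ζ ∈ ℂ (e.g., via the complex inverse arccos). With ζ = −2z this gives z = ζ/(-2). Then 3·cos(−2z) takes every value in 3·ℂ = ℂ, and adding 3 is a bijection of ℂ. So f is surjective and omits no value. (Note: only on the real line is cos bounded by [−1, 1].)

Omitted value: no value.


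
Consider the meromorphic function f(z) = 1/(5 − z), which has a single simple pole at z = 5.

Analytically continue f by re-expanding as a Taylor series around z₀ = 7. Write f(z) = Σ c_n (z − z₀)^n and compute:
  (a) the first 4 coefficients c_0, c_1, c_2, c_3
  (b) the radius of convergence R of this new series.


Let w = z − z₀, so z = z₀ + w.
Then 5 − z = 5 − (z₀ + w) = (5 − z₀) − w = -2 − w.
f(z) = 1/(-2 − w) = (1/(-2)) · 1/(1 − w/(-2)) = Σ_{n≥0} w^n / (-2)^(n+1).
So c_n = 1/(-2)^(n+1):
  c_0 = 1/(-2)^1 = -1/2.
  c_1 = 1/(-2)^2 = 1/4.
  c_2 = 1/(-2)^3 = -1/8.
  c_3 = 1/(-2)^4 = 1/16.
The series is valid for |w/d| < 1, i.e. |z − z₀| < |d|.
Radius of convergence: R = |5 − z₀| = |-2| = 2 (distance from z₀ to the singularity z = 5).

c_0 = -1/2, c_1 = 1/4, c_2 = -1/8, c_3 = 1/16; R = 2.


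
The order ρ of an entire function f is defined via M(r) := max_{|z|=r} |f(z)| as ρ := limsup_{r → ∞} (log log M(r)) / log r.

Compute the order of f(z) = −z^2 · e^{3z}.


M(r) = max_{|z|=r} |-1|·|z|^2·|e^{3z}| = 1·r^2 · e^{3r^1} (the factors attain their maxima compatibly on |z|=r). Then log M(r) = log 1 + 2·log r + 3r^1, dominated by the last term, so log log M(r) ~ 1·log r. The polynomial factor -1z^2 contributes only a log r term and does not affect the order. ρ = 1.
Therefore ρ = 1.

Order ρ = 1.


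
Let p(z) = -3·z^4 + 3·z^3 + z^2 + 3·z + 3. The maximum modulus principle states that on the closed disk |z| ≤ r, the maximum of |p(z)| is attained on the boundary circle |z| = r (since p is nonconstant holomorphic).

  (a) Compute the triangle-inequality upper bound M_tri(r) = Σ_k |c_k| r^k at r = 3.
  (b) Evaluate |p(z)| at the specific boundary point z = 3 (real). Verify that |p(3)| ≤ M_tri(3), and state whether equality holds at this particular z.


Coefficients: c_0 = 3, c_1 = 3, c_2 = 1, c_3 = 3, c_4 = -3. Radius r = 3.
Part (a). Triangle bound: M_tri(r) = Σ_k |c_k| r^k
  = |3|·3^0 + |3|·3^1 + |1|·3^2 + |3|·3^3 + |-3|·3^4
  = 3 + 9 + 9 + 81 + 243 = 345.
This bounds M(r) := max_{|z|=r} |p(z)| from above; equality holds iff all terms c_k z^k can be made to align in phase at a single z on |z|=r.
Part (b). At z = 3 (real, on the circle |z| = r):
  p(3) = (3)·3^0 + (3)·3^1 + (1)·3^2 + (3)·3^3 + (-3)·3^4 = -141.
  |p(3)| = 141.
Check: |p(3)| = 141 ≤ 345 = M_tri(3). ✓ Equality does not hold at z = 3 (the coefficients have mixed signs, so the terms do not all align in phase there).

M_tri(3) = 345; |p(3)| = 141; equality at z=3: no.


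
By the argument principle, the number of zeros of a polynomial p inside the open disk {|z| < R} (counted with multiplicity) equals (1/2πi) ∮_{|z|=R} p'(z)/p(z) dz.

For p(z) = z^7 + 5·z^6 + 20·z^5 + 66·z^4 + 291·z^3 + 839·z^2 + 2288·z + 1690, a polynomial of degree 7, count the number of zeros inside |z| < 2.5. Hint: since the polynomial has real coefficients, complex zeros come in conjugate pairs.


The zeros of p are: (-3 + 2i), (-3 - 2i), (-1 + 3i), (-1 - 3i), -1, (2 + 3i), (2 - 3i).
Their magnitudes are: 3.606, 3.606, 3.162, 3.162, 1, 3.606, 3.606.
Zeros with |z| < R = 2.5: -1.
Count = 1.
By the argument principle, (1/2πi) ∮_{|z|=R} p'(z)/p(z) dz equals exactly this count.

Number of zeros inside |z| < 2.5: 1.


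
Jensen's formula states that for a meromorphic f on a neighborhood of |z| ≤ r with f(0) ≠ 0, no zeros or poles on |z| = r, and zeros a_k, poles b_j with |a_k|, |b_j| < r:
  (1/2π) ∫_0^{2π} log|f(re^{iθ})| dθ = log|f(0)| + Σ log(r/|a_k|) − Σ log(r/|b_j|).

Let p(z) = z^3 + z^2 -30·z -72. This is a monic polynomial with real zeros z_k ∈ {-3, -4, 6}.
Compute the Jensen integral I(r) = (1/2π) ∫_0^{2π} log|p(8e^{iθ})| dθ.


Zeros: -4, -3, 6; r = 8.
Inside |z| < r: -4, -3, 6. Outside (|z| ≥ r): ∅.
p(0) = -72, so log|p(0)| = log(72) = 4.2767.
Apply Jensen: I(r) = log|p(0)| + Σ_k log(r/|z_k|), summed over zeros inside |z| < r.
  log(r/|z_k|) for z_k = -3: log(8/3) = 0.9808
  log(r/|z_k|) for z_k = -4: log(8/4) = 0.6931
  log(r/|z_k|) for z_k = 6: log(8/6) = 0.2877
Sum over inside zeros: 1.9617.
I(r) = log|p(0)| + (inside sum) = 4.2767 + 1.9617 = 6.2383.
Closed form (all zeros inside, monic): I(r) = n·log(r) = 3·log(8) = 6.2383. ✓

I(r) ≈ 6.2383.


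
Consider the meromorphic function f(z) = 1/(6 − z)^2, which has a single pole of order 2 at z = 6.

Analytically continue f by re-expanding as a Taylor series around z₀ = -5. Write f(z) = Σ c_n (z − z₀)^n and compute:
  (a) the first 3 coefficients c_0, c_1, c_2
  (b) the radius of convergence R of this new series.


Let w = z − z₀, so z = z₀ + w.
Then 6 − z = 6 − (z₀ + w) = (6 − z₀) − w = 11 − w.
f(z) = 1/(11 − w)^2 = (1/(11)^2) · (1 − w/(11))^{−2}.
By the binomial series (1−u)^{−2} = Σ_{n≥0} C(n+1, 1) u^n for |u|<1, with u = w/(11):
  c_n = C(n+1, 1) / (11)^(n+2).
  c_0 = 1/(11)^2 = 1/121.
  c_1 = 2/(11)^3 = 2/1331.
  c_2 = 3/(11)^4 = 3/14641.
The series is valid for |w/d| < 1, i.e. |z − z₀| < |d|.
Radius of convergence: R = |6 − z₀| = |11| = 11 (distance from z₀ to the singularity z = 6).

c_0 = 1/121, c_1 = 2/1331, c_2 = 3/14641; R = 11.


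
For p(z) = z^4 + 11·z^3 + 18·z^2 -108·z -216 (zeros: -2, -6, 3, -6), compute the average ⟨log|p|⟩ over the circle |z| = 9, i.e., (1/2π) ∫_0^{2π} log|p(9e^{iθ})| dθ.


Zeros: -6, -6, -2, 3; r = 9.
Inside |z| < r: -6, -6, -2, 3. Outside (|z| ≥ r): ∅.
p(0) = -216, so log|p(0)| = log(216) = 5.3753.
Apply Jensen: I(r) = log|p(0)| + Σ_k log(r/|z_k|), summed over zeros inside |z| < r.
  log(r/|z_k|) for z_k = -2: log(9/2) = 1.5041
  log(r/|z_k|) for z_k = -6: log(9/6) = 0.4055
  log(r/|z_k|) for z_k = 3: log(9/3) = 1.0986
  log(r/|z_k|) for z_k = -6: log(9/6) = 0.4055
Sum over inside zeros: 3.4136.
I(r) = log|p(0)| + (inside sum) = 5.3753 + 3.4136 = 8.7889.
Closed form (all zeros inside, monic): I(r) = n·log(r) = 4·log(9) = 8.7889. ✓

I(r) ≈ 8.7889.


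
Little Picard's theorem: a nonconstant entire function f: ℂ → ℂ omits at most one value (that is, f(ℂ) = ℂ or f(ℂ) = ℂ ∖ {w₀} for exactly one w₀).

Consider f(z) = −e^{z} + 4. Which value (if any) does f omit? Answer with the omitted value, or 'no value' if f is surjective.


Little Picard bounds the complement of f(ℂ) to at most one point.
e^{z} is never zero on ℂ, so -1·e^{z} takes every value in ℂ ∖ {0}. Adding 4 shifts the range to ℂ ∖ {4}. Thus f omits exactly the value 4.

Omitted value: 4.


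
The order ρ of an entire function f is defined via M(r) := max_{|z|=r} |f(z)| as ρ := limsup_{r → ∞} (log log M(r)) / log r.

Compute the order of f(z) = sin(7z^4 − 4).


Write sin(w) = (e^{iw} ± e^{−iw})/(2 or 2i), so |sin(w)| ≤ e^{|w|}. With w = 7z^4 − 4, |w| ≤ 7r^4 + 4 on |z|=r, giving M(r) ≤ e^{7r^4 + 4} and ρ ≤ 4. For the lower bound, choose z on |z|=r with 7z^4 purely imaginary of modulus 7r^4; then |sin(7z^4 − 4)| grows like e^{7r^4}/2, so ρ ≥ 4. Hence ρ = 4.
Therefore ρ = 4.

Order ρ = 4.


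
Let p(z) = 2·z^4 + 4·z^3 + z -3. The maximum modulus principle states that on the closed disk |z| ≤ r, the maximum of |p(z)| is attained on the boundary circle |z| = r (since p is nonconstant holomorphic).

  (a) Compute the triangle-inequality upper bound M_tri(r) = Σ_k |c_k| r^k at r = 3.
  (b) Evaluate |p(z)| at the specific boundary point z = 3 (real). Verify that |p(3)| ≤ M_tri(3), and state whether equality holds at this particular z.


Coefficients: c_0 = -3, c_1 = 1, c_2 = 0, c_3 = 4, c_4 = 2. Radius r = 3.
Part (a). Triangle bound: M_tri(r) = Σ_k |c_k| r^k
  = |-3|·3^0 + |1|·3^1 + |0|·3^2 + |4|·3^3 + |2|·3^4
  = 3 + 3 + 0 + 108 + 162 = 276.
This bounds M(r) := max_{|z|=r} |p(z)| from above; equality holds iff all terms c_k z^k can be made to align in phase at a single z on |z|=r.
Part (b). At z = 3 (real, on the circle |z| = r):
  p(3) = (-3)·3^0 + (1)·3^1 + (0)·3^2 + (4)·3^3 + (2)·3^4 = 270.
  |p(3)| = 270.
Check: |p(3)| = 270 ≤ 276 = M_tri(3). ✓ Equality does not hold at z = 3 (the coefficients have mixed signs, so the terms do not all align in phase there).

M_tri(3) = 276; |p(3)| = 270; equality at z=3: no.


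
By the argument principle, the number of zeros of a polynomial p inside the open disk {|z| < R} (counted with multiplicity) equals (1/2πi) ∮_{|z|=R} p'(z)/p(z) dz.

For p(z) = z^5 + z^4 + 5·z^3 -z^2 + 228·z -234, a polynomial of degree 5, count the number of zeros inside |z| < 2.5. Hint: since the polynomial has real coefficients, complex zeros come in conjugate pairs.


The zeros of p are: 1, (2 + 3i), (2 - 3i), (-3 + 3i), (-3 - 3i).
Their magnitudes are: 1, 3.606, 3.606, 4.243, 4.243.
Zeros with |z| < R = 2.5: 1.
Count = 1.
By the argument principle, (1/2πi) ∮_{|z|=R} p'(z)/p(z) dz equals exactly this count.

Number of zeros inside |z| < 2.5: 1.


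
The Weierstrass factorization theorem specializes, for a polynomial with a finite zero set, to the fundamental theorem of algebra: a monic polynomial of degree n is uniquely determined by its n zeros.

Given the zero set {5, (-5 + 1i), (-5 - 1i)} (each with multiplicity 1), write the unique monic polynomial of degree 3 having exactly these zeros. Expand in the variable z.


The polynomial is p(z) = ∏_{α ∈ S} (z − α), where S = {5, (-5 + 1i), (-5 - 1i)}.
Expanding the product yields: p(z) = z^3 + 5·z^2 -24·z -130.
Note conjugate pairs combine to real quadratics: (z − (-5+1i))(z − (-5−1i)) = z² + 10z + 26.
The resulting polynomial has degree 3 and real coefficients as required.

p(z) = z^3 + 5·z^2 -24·z -130.


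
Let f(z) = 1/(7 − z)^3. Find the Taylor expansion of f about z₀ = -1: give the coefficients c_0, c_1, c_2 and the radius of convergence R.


Let w = z − z₀, so z = z₀ + w.
Then 7 − z = 7 − (z₀ + w) = (7 − z₀) − w = 8 − w.
f(z) = 1/(8 − w)^3 = (1/(8)^3) · (1 − w/(8))^{−3}.
By the binomial series (1−u)^{−3} = Σ_{n≥0} C(n+2, 2) u^n for |u|<1, with u = w/(8):
  c_n = C(n+2, 2) / (8)^(n+3).
  c_0 = 1/(8)^3 = 1/512.
  c_1 = 3/(8)^4 = 3/4096.
  c_2 = 6/(8)^5 = 3/16384.
The series is valid for |w/d| < 1, i.e. |z − z₀| < |d|.
Radius of convergence: R = |7 − z₀| = |8| = 8 (distance from z₀ to the singularity z = 7).

c_0 = 1/512, c_1 = 3/4096, c_2 = 3/16384; R = 8.


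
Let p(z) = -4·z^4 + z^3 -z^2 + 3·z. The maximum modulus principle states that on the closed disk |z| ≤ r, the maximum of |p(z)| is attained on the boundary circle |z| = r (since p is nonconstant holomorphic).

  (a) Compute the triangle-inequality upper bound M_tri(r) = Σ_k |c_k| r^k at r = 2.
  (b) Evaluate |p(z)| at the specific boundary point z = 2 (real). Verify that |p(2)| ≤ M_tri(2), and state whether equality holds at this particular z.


Coefficients: c_0 = 0, c_1 = 3, c_2 = -1, c_3 = 1, c_4 = -4. Radius r = 2.
Part (a). Triangle bound: M_tri(r) = Σ_k |c_k| r^k
  = |0|·2^0 + |3|·2^1 + |-1|·2^2 + |1|·2^3 + |-4|·2^4
  = 0 + 6 + 4 + 8 + 64 = 82.
This bounds M(r) := max_{|z|=r} |p(z)| from above; equality holds iff all terms c_k z^k can be made to align in phase at a single z on |z|=r.
Part (b). At z = 2 (real, on the circle |z| = r):
  p(2) = (0)·2^0 + (3)·2^1 + (-1)·2^2 + (1)·2^3 + (-4)·2^4 = -54.
  |p(2)| = 54.
Check: |p(2)| = 54 ≤ 82 = M_tri(2). ✓ Equality does not hold at z = 2 (the coefficients have mixed signs, so the terms do not all align in phase there).

M_tri(2) = 82; |p(2)| = 54; equality at z=2: no.


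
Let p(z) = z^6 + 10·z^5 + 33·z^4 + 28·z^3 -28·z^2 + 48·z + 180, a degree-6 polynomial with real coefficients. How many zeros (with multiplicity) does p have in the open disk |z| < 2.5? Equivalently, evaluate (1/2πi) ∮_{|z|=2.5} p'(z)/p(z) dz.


The zeros of p are: -3, (-3 + 1i), (-3 - 1i), (1 + 1i), (1 - 1i), -3.
Their magnitudes are: 3, 3.162, 3.162, 1.414, 1.414, 3.
Zeros with |z| < R = 2.5: (1 + 1i), (1 - 1i).
Count = 2.
By the argument principle, (1/2πi) ∮_{|z|=R} p'(z)/p(z) dz equals exactly this count.

Number of zeros inside |z| < 2.5: 2.


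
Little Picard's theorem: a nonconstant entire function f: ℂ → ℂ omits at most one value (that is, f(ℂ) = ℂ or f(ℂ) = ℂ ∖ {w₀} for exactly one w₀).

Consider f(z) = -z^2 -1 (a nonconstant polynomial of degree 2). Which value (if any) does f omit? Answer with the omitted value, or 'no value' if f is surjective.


Little Picard bounds the complement of f(ℂ) to at most one point.
For every w ∈ ℂ, the equation p(z) − w = 0 is a nonconstant polynomial in z and hence has at least one root by the fundamental theorem of algebra. So p is surjective onto ℂ, omitting no value.

Omitted value: no value.


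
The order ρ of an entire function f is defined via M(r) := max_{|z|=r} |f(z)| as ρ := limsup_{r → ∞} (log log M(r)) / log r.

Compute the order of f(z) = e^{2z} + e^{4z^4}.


Each summand is entire of order 1 and 4 respectively (as in the single-exponential case). The order of a sum is at most the max of the orders, so ρ ≤ 4. For the lower bound: on |z|=r choose arg z so that 4z^4 is real positive; then |e^{4z^4}| = e^{4r^4} while |e^{2z}| ≤ e^{2r^1} = o(e^{4r^4}). So |f| ≥ e^{4r^4}(1 − o(1)) and ρ ≥ 4. Hence ρ = max(1, 4) = 4.
Therefore ρ = 4.

Order ρ = 4.


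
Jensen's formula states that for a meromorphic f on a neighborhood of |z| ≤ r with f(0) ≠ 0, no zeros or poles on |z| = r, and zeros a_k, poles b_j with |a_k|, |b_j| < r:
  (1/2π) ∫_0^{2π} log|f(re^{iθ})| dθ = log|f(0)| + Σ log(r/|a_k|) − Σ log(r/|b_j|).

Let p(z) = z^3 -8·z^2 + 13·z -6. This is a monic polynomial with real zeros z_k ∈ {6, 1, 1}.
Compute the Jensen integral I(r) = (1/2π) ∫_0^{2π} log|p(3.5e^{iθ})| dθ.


Zeros: 1, 1, 6; r = 3.5.
Inside |z| < r: 1, 1. Outside (|z| ≥ r): 6.
p(0) = -6, so log|p(0)| = log(6) = 1.7918.
Apply Jensen: I(r) = log|p(0)| + Σ_k log(r/|z_k|), summed over zeros inside |z| < r.
  log(r/|z_k|) for z_k = 1: log(3.5/1) = 1.2528
  log(r/|z_k|) for z_k = 1: log(3.5/1) = 1.2528
  Outside zeros (6) contribute nothing to the Jensen sum.
Sum over inside zeros: 2.5055.
I(r) = log|p(0)| + (inside sum) = 1.7918 + 2.5055 = 4.2973.
Note: since some zeros are outside |z| ≤ r, the simplified n·log(r) form does NOT apply — only the inside zeros contribute.

I(r) ≈ 4.2973.


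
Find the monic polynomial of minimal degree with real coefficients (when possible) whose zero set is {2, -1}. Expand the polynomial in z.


The polynomial is p(z) = ∏_{α ∈ S} (z − α), where S = {2, -1}.
Expanding the product yields: p(z) = z^2 -z -2.
The resulting polynomial has degree 2 and real coefficients as required.

p(z) = z^2 -z -2.


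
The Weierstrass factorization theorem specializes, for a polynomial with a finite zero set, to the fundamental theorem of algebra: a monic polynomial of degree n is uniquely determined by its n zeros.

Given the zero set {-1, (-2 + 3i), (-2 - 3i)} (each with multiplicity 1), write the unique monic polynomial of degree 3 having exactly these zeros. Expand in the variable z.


The polynomial is p(z) = ∏_{α ∈ S} (z − α), where S = {-1, (-2 + 3i), (-2 - 3i)}.
Expanding the product yields: p(z) = z^3 + 5·z^2 + 17·z + 13.
Note conjugate pairs combine to real quadratics: (z − (-2+3i))(z − (-2−3i)) = z² + 4z + 13.
The resulting polynomial has degree 3 and real coefficients as required.

p(z) = z^3 + 5·z^2 + 17·z + 13.


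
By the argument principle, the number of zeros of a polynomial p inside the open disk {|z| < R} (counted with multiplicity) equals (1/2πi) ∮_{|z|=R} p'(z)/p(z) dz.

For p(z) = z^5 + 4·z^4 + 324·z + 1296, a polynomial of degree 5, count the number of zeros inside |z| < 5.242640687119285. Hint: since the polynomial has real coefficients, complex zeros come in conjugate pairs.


The zeros of p are: -4, (3 + 3i), (3 - 3i), (-3 + 3i), (-3 - 3i).
Their magnitudes are: 4, 4.243, 4.243, 4.243, 4.243.
Zeros with |z| < R = 5.242640687119285: -4, (3 + 3i), (3 - 3i), (-3 + 3i), (-3 - 3i).
Count = 5.
By the argument principle, (1/2πi) ∮_{|z|=R} p'(z)/p(z) dz equals exactly this count.

Number of zeros inside |z| < 5.242640687119285: 5.


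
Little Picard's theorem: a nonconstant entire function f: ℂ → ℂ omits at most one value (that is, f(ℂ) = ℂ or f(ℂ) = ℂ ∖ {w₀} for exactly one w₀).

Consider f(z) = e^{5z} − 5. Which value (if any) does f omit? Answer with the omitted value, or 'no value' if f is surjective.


Little Picard bounds the complement of f(ℂ) to at most one point.
e^{5z} is never zero on ℂ, so 1·e^{5z} takes every value in ℂ ∖ {0}. Adding -5 shifts the range to ℂ ∖ {-5}. Thus f omits exactly the value -5.

Omitted value: -5.
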